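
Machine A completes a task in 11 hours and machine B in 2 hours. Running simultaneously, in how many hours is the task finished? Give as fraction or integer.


Rate of A = 1/11 job per hour
Rate of B = 1/2 job per hour
Combined rate = 1/11 + 1/2
Find common denominator: (2 + 11)/(11*2) = 13/22
Combined rate = 13/22 job per hour
Time together = 1 / (13/22) = 22/13 hours

22/13


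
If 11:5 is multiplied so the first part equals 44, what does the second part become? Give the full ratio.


Original ratio: 11:5
First term target: 44
Scale factor = 44 / 11 = 4
Multiply second term: 5 * 4 = 20
Equivalent ratio = 44:20

44:20


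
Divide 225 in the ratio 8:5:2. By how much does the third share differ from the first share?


Total parts = 8 + 5 + 2 = 15
Value per part = 225 / 15 = 15
Shares: 8*15=120, 5*15=75, 2*15=30
Third share = 30, first share = 120
Difference = |30 - 120| = 90

90


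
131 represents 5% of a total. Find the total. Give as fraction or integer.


Given: 131 is 5% of the whole
Set up: 131 = 5/100 * whole
whole = 131 * 100 / 5
whole = 13100 / 5
whole = 2620

2620


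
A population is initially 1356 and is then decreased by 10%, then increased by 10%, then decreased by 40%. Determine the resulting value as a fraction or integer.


Start: 1356
Step 1: decrease by 10% => multiply by 90/100
  1356 * 90/100 = 6102/5
Step 2: increase by 10% => multiply by 110/100
  6102/5 * 110/100 = 33561/25
Step 3: decrease by 40% => multiply by 60/100
  33561/25 * 60/100 = 100683/125
Final value = 100683/125

100683/125


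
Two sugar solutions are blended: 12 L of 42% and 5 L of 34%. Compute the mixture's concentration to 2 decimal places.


Solute in mixture 1 = 42% of 12 L = 12*42/100 = 126/25 L
Solute in mixture 2 = 34% of 5 L = 5*34/100 = 17/10 L
Total solute = 126/25 + 17/10 = 337/50 L
Total volume = 12 + 5 = 17 L
Final concentration = 337/50/17 * 100 = 39.65%

39.65


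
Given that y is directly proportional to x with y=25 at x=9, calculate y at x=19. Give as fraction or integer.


Direct proportion: y = kx
Find k: k = 25/9 = 25/9
Compute y at x=19: y = 25/9 * 19
y = 475/9

475/9


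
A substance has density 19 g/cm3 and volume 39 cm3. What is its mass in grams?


Using mass = density * volume
Density = 19 g/cm3
Volume = 39 cm3
Mass = 19 * 39
= 741 g

741


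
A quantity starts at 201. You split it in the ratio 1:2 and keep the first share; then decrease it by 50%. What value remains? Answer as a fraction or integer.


Start with 201.
Step 1: Split 1:2, first share = 201 * 1/3 = 67
Step 2: Decrease by 50%: 67 * 50/100 = 67/2
Final result = 67/2

67/2


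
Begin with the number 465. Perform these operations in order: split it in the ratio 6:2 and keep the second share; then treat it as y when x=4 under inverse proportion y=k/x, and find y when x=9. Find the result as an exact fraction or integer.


Start with 465.
Step 1: Split 6:2, second share = 465 * 2/8 = 465/4
Step 2: Inverse prop: k = (465/4)*4; new y = k/9 = 465/4*4/9 = 155/3
Final result = 155/3

155/3


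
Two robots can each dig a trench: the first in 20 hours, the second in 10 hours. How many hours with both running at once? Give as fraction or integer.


Rate of A = 1/20 job per hour
Rate of B = 1/10 job per hour
Combined rate = 1/20 + 1/10
Find common denominator: (10 + 20)/(20*10) = 30/200
Combined rate = 3/20 job per hour
Time together = 1 / (3/20) = 20/3 hours

20/3


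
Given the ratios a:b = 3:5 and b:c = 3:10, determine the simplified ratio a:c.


Given a:b = 3:5 and b:c = 3:10
Make b consistent. Multiply first ratio by 3: a:b = 9:15
Multiply second ratio by 5: b:c = 15:50
Now b = 15 in both, so a:b:c = 9:15:50
Therefore a:c = 9:50
Simplify by GCD: a:c = 9:50

9:50


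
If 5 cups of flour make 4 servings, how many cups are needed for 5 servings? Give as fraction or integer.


Original: 5 cups for 4 servings
Target servings = 5
Scaling factor = 5/4
New amount = 5 * 5/4
= 25/4
= 25/4 cups

25/4


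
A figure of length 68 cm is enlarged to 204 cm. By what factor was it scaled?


Original length = 68 cm
Scaled length = 204 cm
Scale factor = 204 / 68
= 3

3


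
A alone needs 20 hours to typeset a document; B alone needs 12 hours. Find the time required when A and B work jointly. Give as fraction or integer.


Rate of A = 1/20 job per hour
Rate of B = 1/12 job per hour
Combined rate = 1/20 + 1/12
Find common denominator: (12 + 20)/(20*12) = 32/240
Combined rate = 2/15 job per hour
Time together = 1 / (2/15) = 15/2 hours

15/2


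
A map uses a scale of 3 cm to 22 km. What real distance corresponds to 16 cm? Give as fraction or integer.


Map scale: 3 cm = 22 km
Measured distance on map = 16 cm
Set up proportion: 16 * 22 / 3
= 352 / 3
= 352/3 km

352/3


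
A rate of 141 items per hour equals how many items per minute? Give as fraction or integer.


Converting from per hour to per minute
Rate = 141 items per hour
Divide by 60: 141/60
= 47/20 items per minute

47/20


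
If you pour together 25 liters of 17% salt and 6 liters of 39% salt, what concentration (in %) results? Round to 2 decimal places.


Solute in mixture 1 = 17% of 25 L = 25*17/100 = 17/4 L
Solute in mixture 2 = 39% of 6 L = 6*39/100 = 117/50 L
Total solute = 17/4 + 117/50 = 659/100 L
Total volume = 25 + 6 = 31 L
Final concentration = 659/100/31 * 100 = 21.26%

21.26


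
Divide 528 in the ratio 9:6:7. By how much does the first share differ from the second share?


Total parts = 9 + 6 + 7 = 22
Value per part = 528 / 22 = 24
Shares: 9*24=216, 6*24=144, 7*24=168
First share = 216, second share = 144
Difference = |216 - 144| = 72

72


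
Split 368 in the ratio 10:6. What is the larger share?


Total parts = 10 + 6 = 16
Value per part = 368 / 16 = 23
First share = 10 * 23 = 230
Second share = 6 * 23 = 138
Larger share = 230

230


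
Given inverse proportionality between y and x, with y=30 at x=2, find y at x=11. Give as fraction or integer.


Inverse proportion: y = k/x
Find k: k = 2 * 30 = 60
Compute y at x=11: y = 60/11
y = 60/11

60/11


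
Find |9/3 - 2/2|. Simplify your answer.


Simplify: 9/3 = 3 and 2/2 = 1
Find common denominator: LCD = 1
Convert: 3/1 and 1/1
Difference = |3 - 1|/1 = 2/1
Simplified = 2

2


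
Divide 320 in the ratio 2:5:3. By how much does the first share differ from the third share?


Total parts = 2 + 5 + 3 = 10
Value per part = 320 / 10 = 32
Shares: 2*32=64, 5*32=160, 3*32=96
First share = 64, third share = 96
Difference = |64 - 96| = 32

32


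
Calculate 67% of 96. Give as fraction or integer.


Compute 67% of 96
Convert percentage: 67% = 67/100
Multiply: 96 * 67/100
= 6432/100
= 1608/25

1608/25


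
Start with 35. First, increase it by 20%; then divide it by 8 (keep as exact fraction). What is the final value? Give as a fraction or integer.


Start with 35.
Step 1: Increase by 20%: 35 * 120/100 = 42
Step 2: Divide by 8: 42 / 8 = 21/4
Final result = 21/4

21/4


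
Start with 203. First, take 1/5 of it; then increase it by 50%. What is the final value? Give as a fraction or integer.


Start with 203.
Step 1: Take 1/5: 203 * 1/5 = 203/5
Step 2: Increase by 50%: 203/5 * 150/100 = 609/10
Final result = 609/10

609/10


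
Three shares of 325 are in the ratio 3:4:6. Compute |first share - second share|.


Total parts = 3 + 4 + 6 = 13
Value per part = 325 / 13 = 25
Shares: 3*25=75, 4*25=100, 6*25=150
First share = 75, second share = 100
Difference = |75 - 100| = 25

25


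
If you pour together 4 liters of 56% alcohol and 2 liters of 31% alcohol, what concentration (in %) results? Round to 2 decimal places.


Solute in mixture 1 = 56% of 4 L = 4*56/100 = 56/25 L
Solute in mixture 2 = 31% of 2 L = 2*31/100 = 31/50 L
Total solute = 56/25 + 31/50 = 143/50 L
Total volume = 4 + 2 = 6 L
Final concentration = 143/50/6 * 100 = 47.67%

47.67


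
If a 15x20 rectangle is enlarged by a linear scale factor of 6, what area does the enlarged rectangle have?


Original dimensions: 15 x 20
Enlargement factor = 6
New width = 15 * 6 = 90
New height = 20 * 6 = 120
New area = 90 * 120 = 10800

10800


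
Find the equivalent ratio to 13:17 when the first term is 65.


Original ratio: 13:17
First term target: 65
Scale factor = 65 / 13 = 5
Multiply second term: 17 * 5 = 85
Equivalent ratio = 65:85

65:85


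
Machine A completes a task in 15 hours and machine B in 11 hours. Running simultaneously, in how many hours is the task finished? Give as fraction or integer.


Rate of A = 1/15 job per hour
Rate of B = 1/11 job per hour
Combined rate = 1/15 + 1/11
Find common denominator: (11 + 15)/(15*11) = 26/165
Combined rate = 26/165 job per hour
Time together = 1 / (26/165) = 165/26 hours

165/26


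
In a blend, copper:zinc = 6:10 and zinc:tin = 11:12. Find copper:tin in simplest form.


Given a:b = 6:10 and b:c = 11:12
Make b consistent. Multiply first ratio by 11: a:b = 66:110
Multiply second ratio by 10: b:c = 110:120
Now b = 110 in both, so a:b:c = 66:110:120
Therefore a:c = 66:120
Simplify by GCD: a:c = 11:20

11:20


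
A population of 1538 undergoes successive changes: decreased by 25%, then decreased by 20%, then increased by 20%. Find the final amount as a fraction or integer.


Start: 1538
Step 1: decrease by 25% => multiply by 75/100
  1538 * 75/100 = 2307/2
Step 2: decrease by 20% => multiply by 80/100
  2307/2 * 80/100 = 4614/5
Step 3: increase by 20% => multiply by 120/100
  4614/5 * 120/100 = 27684/25
Final value = 27684/25

27684/25


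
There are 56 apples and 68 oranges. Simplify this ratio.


Find GCD(56, 68)
GCD = 4
Divide both by 4: 56/4 = 14, 68/4 = 17
Simplified ratio = 14:17

14:17


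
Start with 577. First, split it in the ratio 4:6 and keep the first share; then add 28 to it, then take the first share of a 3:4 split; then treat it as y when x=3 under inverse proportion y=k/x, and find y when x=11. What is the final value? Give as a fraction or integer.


Start with 577.
Step 1: Split 4:6, first share = 577 * 4/10 = 1154/5
Step 2: Add 28: 1154/5+28=1294/5; split 3:4 first = 1294/5*3/7 = 3882/35
Step 3: Inverse prop: k = (3882/35)*3; new y = k/11 = 3882/35*3/11 = 11646/385
Final result = 11646/385

11646/385


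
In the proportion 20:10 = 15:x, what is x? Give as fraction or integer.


Setting up: 20/10 = 15/x
Cross multiply: 20 * x = 10 * 15
20x = 150
x = 150/20
x = 15/2

15/2


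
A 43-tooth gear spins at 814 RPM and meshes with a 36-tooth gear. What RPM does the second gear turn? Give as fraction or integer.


Gear ratio: teeth_A * RPM_A = teeth_B * RPM_B
43 * 814 = 36 * RPM_B
35002 = 36 * RPM_B
RPM_B = 35002 / 36
RPM_B = 17501/18

17501/18


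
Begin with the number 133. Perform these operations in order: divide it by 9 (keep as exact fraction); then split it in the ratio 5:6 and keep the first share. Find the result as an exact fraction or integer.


Start with 133.
Step 1: Divide by 9: 133 / 9 = 133/9
Step 2: Split 5:6, first share = 133/9 * 5/11 = 665/99
Final result = 665/99

665/99


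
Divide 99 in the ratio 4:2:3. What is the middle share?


Ratio = 4:2:3
Total parts = 4 + 2 + 3 = 9
Value per part = 99 / 9 = 11
First share = 4 * 11 = 44
Middle share = 2 * 11 = 22
Third share = 3 * 11 = 33

22


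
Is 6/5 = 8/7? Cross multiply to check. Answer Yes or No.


Cross multiply to check 6/5 = 8/7
Left cross product: 6 * 7 = 42
Right cross product: 5 * 8 = 40
42 != 40
Not equal, so proportions differ => No

No


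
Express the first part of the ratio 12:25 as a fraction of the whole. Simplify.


Total parts = 12 + 25 = 37
First part fraction = 12/37
Simplify: 12/37 = 12/37

12/37


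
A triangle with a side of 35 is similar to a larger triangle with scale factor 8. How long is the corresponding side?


Similar triangles have proportional sides
Scale factor = 8
Smaller side = 35
Corresponding larger side = 35 * 8
= 280

280


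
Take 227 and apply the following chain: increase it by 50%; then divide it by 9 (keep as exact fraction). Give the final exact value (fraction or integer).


Start with 227.
Step 1: Increase by 50%: 227 * 150/100 = 681/2
Step 2: Divide by 9: 681/2 / 9 = 227/6
Final result = 227/6

227/6


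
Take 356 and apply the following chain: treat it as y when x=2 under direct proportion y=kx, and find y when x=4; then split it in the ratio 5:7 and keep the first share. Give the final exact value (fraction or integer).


Start with 356.
Step 1: Direct prop: k = (356)/2; new y = k*4 = 356*4/2 = 712
Step 2: Split 5:7, first share = 712 * 5/12 = 890/3
Final result = 890/3

890/3


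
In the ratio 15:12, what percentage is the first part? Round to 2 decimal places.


Total parts = 15 + 12 = 27
First part fraction = 15/27
Percentage = (15/27) * 100
= 0.555556 * 100
= 55.56%

55.56


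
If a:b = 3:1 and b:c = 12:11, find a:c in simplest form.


Given a:b = 3:1 and b:c = 12:11
Make b consistent. Multiply first ratio by 12: a:b = 36:12
Multiply second ratio by 1: b:c = 12:11
Now b = 12 in both, so a:b:c = 36:12:11
Therefore a:c = 36:11
Simplify by GCD: a:c = 36:11

36:11


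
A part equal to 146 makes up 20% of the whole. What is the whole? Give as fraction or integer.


Given: 146 is 20% of the whole
Set up: 146 = 20/100 * whole
whole = 146 * 100 / 20
whole = 14600 / 20
whole = 730

730


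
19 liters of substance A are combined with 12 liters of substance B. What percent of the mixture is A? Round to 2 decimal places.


Volume of A = 19 L
Volume of B = 12 L
Total volume = 19 + 12 = 31 L
Percentage of A = (19/31) * 100
= 61.29%

61.29


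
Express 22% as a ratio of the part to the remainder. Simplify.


Part = 22%, Remainder = 78%
Ratio = 22:78
GCD(22, 78) = 2
Simplify: 11:39 = 11:39

11:39


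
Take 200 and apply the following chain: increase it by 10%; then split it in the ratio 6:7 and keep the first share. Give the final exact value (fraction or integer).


Start with 200.
Step 1: Increase by 10%: 200 * 110/100 = 220
Step 2: Split 6:7, first share = 220 * 6/13 = 1320/13
Final result = 1320/13

1320/13


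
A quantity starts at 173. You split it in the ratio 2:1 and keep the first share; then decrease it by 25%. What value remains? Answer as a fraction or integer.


Start with 173.
Step 1: Split 2:1, first share = 173 * 2/3 = 346/3
Step 2: Decrease by 25%: 346/3 * 75/100 = 173/2
Final result = 173/2

173/2


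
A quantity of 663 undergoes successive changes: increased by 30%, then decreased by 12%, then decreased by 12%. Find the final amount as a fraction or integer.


Start: 663
Step 1: increase by 30% => multiply by 130/100
  663 * 130/100 = 8619/10
Step 2: decrease by 12% => multiply by 88/100
  8619/10 * 88/100 = 94809/125
Step 3: decrease by 12% => multiply by 88/100
  94809/125 * 88/100 = 2085798/3125
Final value = 2085798/3125

2085798/3125


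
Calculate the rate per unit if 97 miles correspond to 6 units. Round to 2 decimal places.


Total miles = 97
Number of units = 6
Unit rate = 97 / 6
= 16.17 miles per unit

16.17


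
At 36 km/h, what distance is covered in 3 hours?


Using distance = speed * time
Speed = 36 km/h
Time = 3 hours
Distance = 36 * 3
= 108 km

108


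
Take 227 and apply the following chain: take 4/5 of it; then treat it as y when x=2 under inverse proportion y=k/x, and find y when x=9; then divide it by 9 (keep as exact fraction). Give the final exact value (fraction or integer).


Start with 227.
Step 1: Take 4/5: 227 * 4/5 = 908/5
Step 2: Inverse prop: k = (908/5)*2; new y = k/9 = 908/5*2/9 = 1816/45
Step 3: Divide by 9: 1816/45 / 9 = 1816/405
Final result = 1816/405

1816/405


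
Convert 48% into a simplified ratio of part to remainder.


Part = 48%, Remainder = 52%
Ratio = 48:52
GCD(48, 52) = 4
Simplify: 12:13 = 12:13

12:13


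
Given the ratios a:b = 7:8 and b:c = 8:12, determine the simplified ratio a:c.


Given a:b = 7:8 and b:c = 8:12
Make b consistent. Multiply first ratio by 8: a:b = 56:64
Multiply second ratio by 8: b:c = 64:96
Now b = 64 in both, so a:b:c = 56:64:96
Therefore a:c = 56:96
Simplify by GCD: a:c = 7:12

7:12


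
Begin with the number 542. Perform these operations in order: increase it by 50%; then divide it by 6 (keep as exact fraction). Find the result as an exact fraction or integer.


Start with 542.
Step 1: Increase by 50%: 542 * 150/100 = 813
Step 2: Divide by 6: 813 / 6 = 271/2
Final result = 271/2

271/2


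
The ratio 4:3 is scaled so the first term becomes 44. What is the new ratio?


Original ratio: 4:3
First term target: 44
Scale factor = 44 / 4 = 11
Multiply second term: 3 * 11 = 33
Equivalent ratio = 44:33

44:33


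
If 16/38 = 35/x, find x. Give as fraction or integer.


Setting up: 16/38 = 35/x
Cross multiply: 16 * x = 38 * 35
16x = 1330
x = 1330/16
x = 665/8

665/8


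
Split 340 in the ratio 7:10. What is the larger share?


Total parts = 7 + 10 = 17
Value per part = 340 / 17 = 20
First share = 7 * 20 = 140
Second share = 10 * 20 = 200
Larger share = 200

200


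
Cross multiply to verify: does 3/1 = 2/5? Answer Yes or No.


Cross multiply to check 3/1 = 2/5
Left cross product: 3 * 5 = 15
Right cross product: 1 * 2 = 2
15 != 2
Not equal, so proportions differ => No

No


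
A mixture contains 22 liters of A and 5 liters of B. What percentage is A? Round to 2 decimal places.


Volume of A = 22 L
Volume of B = 5 L
Total volume = 22 + 5 = 27 L
Percentage of A = (22/27) * 100
= 81.48%

81.48


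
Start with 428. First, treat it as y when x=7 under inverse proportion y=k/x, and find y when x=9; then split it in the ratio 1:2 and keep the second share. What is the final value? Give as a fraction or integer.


Start with 428.
Step 1: Inverse prop: k = (428)*7; new y = k/9 = 428*7/9 = 2996/9
Step 2: Split 1:2, second share = 2996/9 * 2/3 = 5992/27
Final result = 5992/27

5992/27


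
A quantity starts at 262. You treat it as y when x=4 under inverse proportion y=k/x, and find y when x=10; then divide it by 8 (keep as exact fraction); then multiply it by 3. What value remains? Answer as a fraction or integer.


Start with 262.
Step 1: Inverse prop: k = (262)*4; new y = k/10 = 262*4/10 = 524/5
Step 2: Divide by 8: 524/5 / 8 = 131/10
Step 3: Multiply by 3: 131/10 * 3 = 393/10
Final result = 393/10

393/10


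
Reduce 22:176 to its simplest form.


Find GCD(22, 176)
GCD = 22
Divide both by 22: 22/22 = 1, 176/22 = 8
Simplified ratio = 1:8

1:8


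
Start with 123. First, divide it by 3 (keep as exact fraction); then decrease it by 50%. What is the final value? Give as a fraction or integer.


Start with 123.
Step 1: Divide by 3: 123 / 3 = 41
Step 2: Decrease by 50%: 41 * 50/100 = 41/2
Final result = 41/2

41/2


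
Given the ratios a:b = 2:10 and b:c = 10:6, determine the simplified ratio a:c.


Given a:b = 2:10 and b:c = 10:6
Make b consistent. Multiply first ratio by 10: a:b = 20:100
Multiply second ratio by 10: b:c = 100:60
Now b = 100 in both, so a:b:c = 20:100:60
Therefore a:c = 20:60
Simplify by GCD: a:c = 1:3

1:3


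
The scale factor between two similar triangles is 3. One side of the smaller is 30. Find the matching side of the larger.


Similar triangles have proportional sides
Scale factor = 3
Smaller side = 30
Corresponding larger side = 30 * 3
= 90

90


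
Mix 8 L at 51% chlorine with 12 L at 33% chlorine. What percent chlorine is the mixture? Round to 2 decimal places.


Solute in mixture 1 = 51% of 8 L = 8*51/100 = 102/25 L
Solute in mixture 2 = 33% of 12 L = 12*33/100 = 99/25 L
Total solute = 102/25 + 99/25 = 201/25 L
Total volume = 8 + 12 = 20 L
Final concentration = 201/25/20 * 100 = 40.20%

40.20


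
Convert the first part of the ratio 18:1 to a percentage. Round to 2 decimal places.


Total parts = 18 + 1 = 19
First part fraction = 18/19
Percentage = (18/19) * 100
= 0.947368 * 100
= 94.74%

94.74


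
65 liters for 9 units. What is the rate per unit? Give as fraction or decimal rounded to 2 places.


Total liters = 65
Number of units = 9
Unit rate = 65 / 9
= 7.22 liters per unit

7.22


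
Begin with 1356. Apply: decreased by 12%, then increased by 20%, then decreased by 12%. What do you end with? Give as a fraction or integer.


Start: 1356
Step 1: decrease by 12% => multiply by 88/100
  1356 * 88/100 = 29832/25
Step 2: increase by 20% => multiply by 120/100
  29832/25 * 120/100 = 178992/125
Step 3: decrease by 12% => multiply by 88/100
  178992/125 * 88/100 = 3937824/3125
Final value = 3937824/3125

3937824/3125


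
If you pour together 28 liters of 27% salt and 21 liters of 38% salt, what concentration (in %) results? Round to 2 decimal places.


Solute in mixture 1 = 27% of 28 L = 28*27/100 = 189/25 L
Solute in mixture 2 = 38% of 21 L = 21*38/100 = 399/50 L
Total solute = 189/25 + 399/50 = 777/50 L
Total volume = 28 + 21 = 49 L
Final concentration = 777/50/49 * 100 = 31.71%

31.71


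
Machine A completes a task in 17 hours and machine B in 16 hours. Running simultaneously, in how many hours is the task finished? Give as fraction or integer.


Rate of A = 1/17 job per hour
Rate of B = 1/16 job per hour
Combined rate = 1/17 + 1/16
Find common denominator: (16 + 17)/(17*16) = 33/272
Combined rate = 33/272 job per hour
Time together = 1 / (33/272) = 272/33 hours

272/33


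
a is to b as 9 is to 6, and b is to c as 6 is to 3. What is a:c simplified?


Given a:b = 9:6 and b:c = 6:3
Make b consistent. Multiply first ratio by 6: a:b = 54:36
Multiply second ratio by 6: b:c = 36:18
Now b = 36 in both, so a:b:c = 54:36:18
Therefore a:c = 54:18
Simplify by GCD: a:c = 3:1

3:1


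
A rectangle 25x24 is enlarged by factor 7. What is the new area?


Original dimensions: 25 x 24
Enlargement factor = 7
New width = 25 * 7 = 175
New height = 24 * 7 = 168
New area = 175 * 168 = 29400

29400


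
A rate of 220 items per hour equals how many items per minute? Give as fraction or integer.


Converting from per hour to per minute
Rate = 220 items per hour
Divide by 60: 220/60
= 11/3 items per minute

11/3


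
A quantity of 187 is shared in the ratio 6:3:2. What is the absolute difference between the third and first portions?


Total parts = 6 + 3 + 2 = 11
Value per part = 187 / 11 = 17
Shares: 6*17=102, 3*17=51, 2*17=34
Third share = 34, first share = 102
Difference = |34 - 102| = 68

68


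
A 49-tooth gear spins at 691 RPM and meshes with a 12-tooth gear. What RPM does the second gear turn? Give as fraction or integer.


Gear ratio: teeth_A * RPM_A = teeth_B * RPM_B
49 * 691 = 12 * RPM_B
33859 = 12 * RPM_B
RPM_B = 33859 / 12
RPM_B = 33859/12

33859/12


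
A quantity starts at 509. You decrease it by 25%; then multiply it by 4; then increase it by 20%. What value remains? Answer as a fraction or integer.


Start with 509.
Step 1: Decrease by 25%: 509 * 75/100 = 1527/4
Step 2: Multiply by 4: 1527/4 * 4 = 1527
Step 3: Increase by 20%: 1527 * 120/100 = 9162/5
Final result = 9162/5

9162/5


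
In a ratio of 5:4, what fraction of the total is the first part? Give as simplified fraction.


Total parts = 5 + 4 = 9
First part fraction = 5/9
Simplify: 5/9 = 5/9

5/9


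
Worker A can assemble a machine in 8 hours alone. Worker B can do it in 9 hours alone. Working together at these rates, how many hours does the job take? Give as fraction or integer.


Rate of A = 1/8 job per hour
Rate of B = 1/9 job per hour
Combined rate = 1/8 + 1/9
Find common denominator: (9 + 8)/(8*9) = 17/72
Combined rate = 17/72 job per hour
Time together = 1 / (17/72) = 72/17 hours

72/17


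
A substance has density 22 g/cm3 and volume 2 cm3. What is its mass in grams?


Using mass = density * volume
Density = 22 g/cm3
Volume = 2 cm3
Mass = 22 * 2
= 44 g

44


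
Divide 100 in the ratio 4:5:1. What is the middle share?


Ratio = 4:5:1
Total parts = 4 + 5 + 1 = 10
Value per part = 100 / 10 = 10
First share = 4 * 10 = 40
Middle share = 5 * 10 = 50
Third share = 1 * 10 = 10

50


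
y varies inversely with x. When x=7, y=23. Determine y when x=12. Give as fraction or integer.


Inverse proportion: y = k/x
Find k: k = 7 * 23 = 161
Compute y at x=12: y = 161/12
y = 161/12

161/12


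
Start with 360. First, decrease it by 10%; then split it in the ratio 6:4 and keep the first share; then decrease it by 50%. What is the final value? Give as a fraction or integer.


Start with 360.
Step 1: Decrease by 10%: 360 * 90/100 = 324
Step 2: Split 6:4, first share = 324 * 6/10 = 972/5
Step 3: Decrease by 50%: 972/5 * 50/100 = 486/5
Final result = 486/5

486/5


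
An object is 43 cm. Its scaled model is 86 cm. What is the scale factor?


Original length = 43 cm
Scaled length = 86 cm
Scale factor = 86 / 43
= 2

2


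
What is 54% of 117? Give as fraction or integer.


Compute 54% of 117
Convert percentage: 54% = 54/100
Multiply: 117 * 54/100
= 6318/100
= 3159/50

3159/50


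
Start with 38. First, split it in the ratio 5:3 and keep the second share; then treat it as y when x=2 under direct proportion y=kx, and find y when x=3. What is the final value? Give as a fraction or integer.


Start with 38.
Step 1: Split 5:3, second share = 38 * 3/8 = 57/4
Step 2: Direct prop: k = (57/4)/2; new y = k*3 = 57/4*3/2 = 171/8
Final result = 171/8

171/8


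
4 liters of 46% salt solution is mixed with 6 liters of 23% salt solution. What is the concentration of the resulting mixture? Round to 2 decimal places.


Solute in mixture 1 = 46% of 4 L = 4*46/100 = 46/25 L
Solute in mixture 2 = 23% of 6 L = 6*23/100 = 69/50 L
Total solute = 46/25 + 69/50 = 161/50 L
Total volume = 4 + 6 = 10 L
Final concentration = 161/50/10 * 100 = 32.20%

32.20


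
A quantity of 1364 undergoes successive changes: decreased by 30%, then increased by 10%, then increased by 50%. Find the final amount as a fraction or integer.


Start: 1364
Step 1: decrease by 30% => multiply by 70/100
  1364 * 70/100 = 4774/5
Step 2: increase by 10% => multiply by 110/100
  4774/5 * 110/100 = 26257/25
Step 3: increase by 50% => multiply by 150/100
  26257/25 * 150/100 = 78771/50
Final value = 78771/50

78771/50


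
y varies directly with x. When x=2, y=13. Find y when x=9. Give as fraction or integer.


Direct proportion: y = kx
Find k: k = 13/2 = 13/2
Compute y at x=9: y = 13/2 * 9
y = 117/2

117/2


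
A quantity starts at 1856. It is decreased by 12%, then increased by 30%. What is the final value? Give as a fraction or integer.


Start: 1856
Step 1: decrease by 12% => multiply by 88/100
  1856 * 88/100 = 40832/25
Step 2: increase by 30% => multiply by 130/100
  40832/25 * 130/100 = 265408/125
Final value = 265408/125

265408/125


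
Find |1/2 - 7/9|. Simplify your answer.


Simplify: 1/2 = 1/2 and 7/9 = 7/9
Find common denominator: LCD = 18
Convert: 9/18 and 14/18
Difference = |9 - 14|/18 = 5/18
Simplified = 5/18

5/18


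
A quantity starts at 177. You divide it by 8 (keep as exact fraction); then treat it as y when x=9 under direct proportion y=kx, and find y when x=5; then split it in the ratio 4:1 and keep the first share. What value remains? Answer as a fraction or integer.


Start with 177.
Step 1: Divide by 8: 177 / 8 = 177/8
Step 2: Direct prop: k = (177/8)/9; new y = k*5 = 177/8*5/9 = 295/24
Step 3: Split 4:1, first share = 295/24 * 4/5 = 59/6
Final result = 59/6

59/6


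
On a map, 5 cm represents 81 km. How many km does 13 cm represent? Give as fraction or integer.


Map scale: 5 cm = 81 km
Measured distance on map = 13 cm
Set up proportion: 13 * 81 / 5
= 1053 / 5
= 1053/5 km

1053/5


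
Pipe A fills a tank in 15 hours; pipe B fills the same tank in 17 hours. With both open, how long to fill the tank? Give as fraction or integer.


Rate of A = 1/15 job per hour
Rate of B = 1/17 job per hour
Combined rate = 1/15 + 1/17
Find common denominator: (17 + 15)/(15*17) = 32/255
Combined rate = 32/255 job per hour
Time together = 1 / (32/255) = 255/32 hours

255/32


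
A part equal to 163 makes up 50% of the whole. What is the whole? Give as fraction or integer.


Given: 163 is 50% of the whole
Set up: 163 = 50/100 * whole
whole = 163 * 100 / 50
whole = 16300 / 50
whole = 326

326


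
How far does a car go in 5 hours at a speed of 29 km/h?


Using distance = speed * time
Speed = 29 km/h
Time = 5 hours
Distance = 29 * 5
= 145 km

145


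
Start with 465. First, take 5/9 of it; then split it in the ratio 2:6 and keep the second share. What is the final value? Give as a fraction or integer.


Start with 465.
Step 1: Take 5/9: 465 * 5/9 = 775/3
Step 2: Split 2:6, second share = 775/3 * 6/8 = 775/4
Final result = 775/4

775/4


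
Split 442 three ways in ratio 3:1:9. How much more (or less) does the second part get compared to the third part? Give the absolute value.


Total parts = 3 + 1 + 9 = 13
Value per part = 442 / 13 = 34
Shares: 3*34=102, 1*34=34, 9*34=306
Second share = 34, third share = 306
Difference = |34 - 306| = 272

272


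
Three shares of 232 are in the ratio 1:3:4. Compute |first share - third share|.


Total parts = 1 + 3 + 4 = 8
Value per part = 232 / 8 = 29
Shares: 1*29=29, 3*29=87, 4*29=116
First share = 29, third share = 116
Difference = |29 - 116| = 87

87


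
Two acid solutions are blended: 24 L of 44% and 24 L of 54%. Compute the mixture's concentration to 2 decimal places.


Solute in mixture 1 = 44% of 24 L = 24*44/100 = 264/25 L
Solute in mixture 2 = 54% of 24 L = 24*54/100 = 324/25 L
Total solute = 264/25 + 324/25 = 588/25 L
Total volume = 24 + 24 = 48 L
Final concentration = 588/25/48 * 100 = 49.00%

49.00


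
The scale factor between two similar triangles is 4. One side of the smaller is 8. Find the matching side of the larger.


Similar triangles have proportional sides
Scale factor = 4
Smaller side = 8
Corresponding larger side = 8 * 4
= 32

32


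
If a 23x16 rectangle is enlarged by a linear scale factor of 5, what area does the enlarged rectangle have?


Original dimensions: 23 x 16
Enlargement factor = 5
New width = 23 * 5 = 115
New height = 16 * 5 = 80
New area = 115 * 80 = 9200

9200


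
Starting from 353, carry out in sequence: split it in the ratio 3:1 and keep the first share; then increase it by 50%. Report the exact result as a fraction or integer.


Start with 353.
Step 1: Split 3:1, first share = 353 * 3/4 = 1059/4
Step 2: Increase by 50%: 1059/4 * 150/100 = 3177/8
Final result = 3177/8

3177/8


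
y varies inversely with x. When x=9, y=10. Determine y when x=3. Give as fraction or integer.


Inverse proportion: y = k/x
Find k: k = 9 * 10 = 90
Compute y at x=3: y = 90/3
y = 30

30


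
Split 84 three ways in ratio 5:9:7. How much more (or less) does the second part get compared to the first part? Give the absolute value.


Total parts = 5 + 9 + 7 = 21
Value per part = 84 / 21 = 4
Shares: 5*4=20, 9*4=36, 7*4=28
Second share = 36, first share = 20
Difference = |36 - 20| = 16

16


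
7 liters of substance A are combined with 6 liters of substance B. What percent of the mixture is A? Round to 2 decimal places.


Volume of A = 7 L
Volume of B = 6 L
Total volume = 7 + 6 = 13 L
Percentage of A = (7/13) * 100
= 53.85%

53.85


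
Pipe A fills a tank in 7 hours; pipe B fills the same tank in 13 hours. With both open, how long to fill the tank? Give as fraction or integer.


Rate of A = 1/7 job per hour
Rate of B = 1/13 job per hour
Combined rate = 1/7 + 1/13
Find common denominator: (13 + 7)/(7*13) = 20/91
Combined rate = 20/91 job per hour
Time together = 1 / (20/91) = 91/20 hours

91/20


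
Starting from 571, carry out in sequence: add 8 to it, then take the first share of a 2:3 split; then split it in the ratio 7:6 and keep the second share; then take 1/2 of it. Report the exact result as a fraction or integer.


Start with 571.
Step 1: Add 8: 571+8=579; split 2:3 first = 579*2/5 = 1158/5
Step 2: Split 7:6, second share = 1158/5 * 6/13 = 6948/65
Step 3: Take 1/2: 6948/65 * 1/2 = 3474/65
Final result = 3474/65

3474/65


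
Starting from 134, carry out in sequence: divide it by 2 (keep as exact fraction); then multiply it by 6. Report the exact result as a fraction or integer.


Start with 134.
Step 1: Divide by 2: 134 / 2 = 67
Step 2: Multiply by 6: 67 * 6 = 402
Final result = 402

402


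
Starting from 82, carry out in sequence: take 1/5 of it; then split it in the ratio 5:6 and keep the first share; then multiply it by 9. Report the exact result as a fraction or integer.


Start with 82.
Step 1: Take 1/5: 82 * 1/5 = 82/5
Step 2: Split 5:6, first share = 82/5 * 5/11 = 82/11
Step 3: Multiply by 9: 82/11 * 9 = 738/11
Final result = 738/11

738/11


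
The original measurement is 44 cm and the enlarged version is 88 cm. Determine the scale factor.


Original length = 44 cm
Scaled length = 88 cm
Scale factor = 88 / 44
= 2

2


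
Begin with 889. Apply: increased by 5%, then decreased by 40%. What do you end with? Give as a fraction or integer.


Start: 889
Step 1: increase by 5% => multiply by 105/100
  889 * 105/100 = 18669/20
Step 2: decrease by 40% => multiply by 60/100
  18669/20 * 60/100 = 56007/100
Final value = 56007/100

56007/100


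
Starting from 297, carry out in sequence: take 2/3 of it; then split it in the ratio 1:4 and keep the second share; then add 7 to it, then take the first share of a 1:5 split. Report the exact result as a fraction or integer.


Start with 297.
Step 1: Take 2/3: 297 * 2/3 = 198
Step 2: Split 1:4, second share = 198 * 4/5 = 792/5
Step 3: Add 7: 792/5+7=827/5; split 1:5 first = 827/5*1/6 = 827/30
Final result = 827/30

827/30


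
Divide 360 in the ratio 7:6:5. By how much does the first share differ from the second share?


Total parts = 7 + 6 + 5 = 18
Value per part = 360 / 18 = 20
Shares: 7*20=140, 6*20=120, 5*20=100
First share = 140, second share = 120
Difference = |140 - 120| = 20

20


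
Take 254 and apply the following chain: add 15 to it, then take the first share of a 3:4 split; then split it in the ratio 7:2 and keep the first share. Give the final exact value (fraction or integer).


Start with 254.
Step 1: Add 15: 254+15=269; split 3:4 first = 269*3/7 = 807/7
Step 2: Split 7:2, first share = 807/7 * 7/9 = 269/3
Final result = 269/3

269/3


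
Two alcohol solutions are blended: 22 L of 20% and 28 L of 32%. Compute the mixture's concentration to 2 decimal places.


Solute in mixture 1 = 20% of 22 L = 22*20/100 = 22/5 L
Solute in mixture 2 = 32% of 28 L = 28*32/100 = 224/25 L
Total solute = 22/5 + 224/25 = 334/25 L
Total volume = 22 + 28 = 50 L
Final concentration = 334/25/50 * 100 = 26.72%

26.72


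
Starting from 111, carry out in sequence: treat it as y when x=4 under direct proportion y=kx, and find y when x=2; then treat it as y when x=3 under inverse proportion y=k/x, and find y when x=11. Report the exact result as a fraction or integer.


Start with 111.
Step 1: Direct prop: k = (111)/4; new y = k*2 = 111*2/4 = 111/2
Step 2: Inverse prop: k = (111/2)*3; new y = k/11 = 111/2*3/11 = 333/22
Final result = 333/22

333/22


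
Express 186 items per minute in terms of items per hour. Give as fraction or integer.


Converting from per minute to per hour
Rate = 186 items per minute
Multiply by 60: 186 * 60
= 11160 items per hour

11160


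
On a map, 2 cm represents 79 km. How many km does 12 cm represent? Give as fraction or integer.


Map scale: 2 cm = 79 km
Measured distance on map = 12 cm
Set up proportion: 12 * 79 / 2
= 948 / 2
= 474 km

474


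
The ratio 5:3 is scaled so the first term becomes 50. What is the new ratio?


Original ratio: 5:3
First term target: 50
Scale factor = 50 / 5 = 10
Multiply second term: 3 * 10 = 30
Equivalent ratio = 50:30

50:30


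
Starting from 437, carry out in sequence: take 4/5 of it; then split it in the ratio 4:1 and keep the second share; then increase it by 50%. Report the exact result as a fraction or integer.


Start with 437.
Step 1: Take 4/5: 437 * 4/5 = 1748/5
Step 2: Split 4:1, second share = 1748/5 * 1/5 = 1748/25
Step 3: Increase by 50%: 1748/25 * 150/100 = 2622/25
Final result = 2622/25

2622/25


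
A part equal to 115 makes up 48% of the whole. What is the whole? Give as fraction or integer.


Given: 115 is 48% of the whole
Set up: 115 = 48/100 * whole
whole = 115 * 100 / 48
whole = 11500 / 48
whole = 2875/12

2875/12


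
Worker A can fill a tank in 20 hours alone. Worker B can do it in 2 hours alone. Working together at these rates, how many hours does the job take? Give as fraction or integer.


Rate of A = 1/20 job per hour
Rate of B = 1/2 job per hour
Combined rate = 1/20 + 1/2
Find common denominator: (2 + 20)/(20*2) = 22/40
Combined rate = 11/20 job per hour
Time together = 1 / (11/20) = 20/11 hours

20/11


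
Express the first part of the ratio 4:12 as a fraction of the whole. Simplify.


Total parts = 4 + 12 = 16
First part fraction = 4/16
Simplify: 4/16 = 1/4

1/4


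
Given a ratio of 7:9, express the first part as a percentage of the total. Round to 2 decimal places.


Total parts = 7 + 9 = 16
First part fraction = 7/16
Percentage = (7/16) * 100
= 0.4375 * 100
= 43.75%

43.75


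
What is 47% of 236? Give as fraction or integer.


Compute 47% of 236
Convert percentage: 47% = 47/100
Multiply: 236 * 47/100
= 11092/100
= 2773/25

2773/25


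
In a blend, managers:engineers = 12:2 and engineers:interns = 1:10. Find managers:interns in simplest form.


Given a:b = 12:2 and b:c = 1:10
Make b consistent. Multiply first ratio by 1: a:b = 12:2
Multiply second ratio by 2: b:c = 2:20
Now b = 2 in both, so a:b:c = 12:2:20
Therefore a:c = 12:20
Simplify by GCD: a:c = 3:5

3:5


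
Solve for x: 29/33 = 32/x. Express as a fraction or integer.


Setting up: 29/33 = 32/x
Cross multiply: 29 * x = 33 * 32
29x = 1056
x = 1056/29
x = 1056/29

1056/29


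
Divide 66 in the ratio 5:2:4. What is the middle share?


Ratio = 5:2:4
Total parts = 5 + 2 + 4 = 11
Value per part = 66 / 11 = 6
First share = 5 * 6 = 30
Middle share = 2 * 6 = 12
Third share = 4 * 6 = 24

12


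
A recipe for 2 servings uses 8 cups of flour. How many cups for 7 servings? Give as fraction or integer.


Original: 8 cups for 2 servings
Target servings = 7
Scaling factor = 7/2
New amount = 8 * 7/2
= 56/2
= 28 cups

28


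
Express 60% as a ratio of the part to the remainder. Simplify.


Part = 60%, Remainder = 40%
Ratio = 60:40
GCD(60, 40) = 20
Simplify: 3:2 = 3:2

3:2


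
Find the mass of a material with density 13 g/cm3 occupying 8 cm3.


Using mass = density * volume
Density = 13 g/cm3
Volume = 8 cm3
Mass = 13 * 8
= 104 g

104


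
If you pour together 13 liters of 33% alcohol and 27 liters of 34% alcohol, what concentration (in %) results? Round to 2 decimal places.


Solute in mixture 1 = 33% of 13 L = 13*33/100 = 429/100 L
Solute in mixture 2 = 34% of 27 L = 27*34/100 = 459/50 L
Total solute = 429/100 + 459/50 = 1347/100 L
Total volume = 13 + 27 = 40 L
Final concentration = 1347/100/40 * 100 = 33.68%

33.68


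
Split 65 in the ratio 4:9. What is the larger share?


Total parts = 4 + 9 = 13
Value per part = 65 / 13 = 5
First share = 4 * 5 = 20
Second share = 9 * 5 = 45
Larger share = 45

45


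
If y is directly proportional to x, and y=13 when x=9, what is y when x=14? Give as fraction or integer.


Direct proportion: y = kx
Find k: k = 13/9 = 13/9
Compute y at x=14: y = 13/9 * 14
y = 182/9

182/9


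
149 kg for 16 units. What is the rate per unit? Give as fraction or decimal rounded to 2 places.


Total kg = 149
Number of units = 16
Unit rate = 149 / 16
= 9.31 kg per unit

9.31


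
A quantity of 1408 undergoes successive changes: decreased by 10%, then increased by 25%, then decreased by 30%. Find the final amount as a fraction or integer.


Start: 1408
Step 1: decrease by 10% => multiply by 90/100
  1408 * 90/100 = 6336/5
Step 2: increase by 25% => multiply by 125/100
  6336/5 * 125/100 = 1584
Step 3: decrease by 30% => multiply by 70/100
  1584 * 70/100 = 5544/5
Final value = 5544/5

5544/5
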